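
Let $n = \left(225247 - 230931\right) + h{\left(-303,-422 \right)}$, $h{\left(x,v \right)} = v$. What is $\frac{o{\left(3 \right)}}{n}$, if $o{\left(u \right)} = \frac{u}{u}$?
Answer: $- \frac{1}{6106} \approx -0.00016377$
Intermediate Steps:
$o{\left(u \right)} = 1$
$n = -6106$ ($n = \left(225247 - 230931\right) - 422 = -5684 - 422 = -6106$)
$\frac{o{\left(3 \right)}}{n} = 1 \frac{1}{-6106} = 1 \left(- \frac{1}{6106}\right) = - \frac{1}{6106}$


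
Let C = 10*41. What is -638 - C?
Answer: -1048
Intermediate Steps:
C = 410
-638 - C = -638 - 1*410 = -638 - 410 = -1048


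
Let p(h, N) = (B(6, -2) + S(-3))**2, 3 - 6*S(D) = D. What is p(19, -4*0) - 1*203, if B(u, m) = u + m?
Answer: -178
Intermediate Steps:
B(u, m) = m + u
S(D) = 1/2 - D/6
p(h, N) = 25 (p(h, N) = ((-2 + 6) + (1/2 - 1/6*(-3)))**2 = (4 + (1/2 + 1/2))**2 = (4 + 1)**2 = 5**2 = 25)
p(19, -4*0) - 1*203 = 25 - 1*203 = 25 - 203 = -178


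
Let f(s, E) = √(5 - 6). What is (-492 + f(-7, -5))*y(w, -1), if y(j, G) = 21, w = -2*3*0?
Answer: -10332 + 21*I ≈ -10332.0 + 21.0*I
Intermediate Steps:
w = 0 (w = -6*0 = 0)
f(s, E) = I (f(s, E) = √(-1) = I)
(-492 + f(-7, -5))*y(w, -1) = (-492 + I)*21 = -10332 + 21*I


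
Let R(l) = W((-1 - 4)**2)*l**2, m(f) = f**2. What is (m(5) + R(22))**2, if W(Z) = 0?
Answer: 625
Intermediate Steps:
R(l) = 0 (R(l) = 0*l**2 = 0)
(m(5) + R(22))**2 = (5**2 + 0)**2 = (25 + 0)**2 = 25**2 = 625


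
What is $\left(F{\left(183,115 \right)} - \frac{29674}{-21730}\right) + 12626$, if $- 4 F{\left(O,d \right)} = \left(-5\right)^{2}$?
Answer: $\frac{548513683}{43460} \approx 12621.0$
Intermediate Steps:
$F{\left(O,d \right)} = - \frac{25}{4}$ ($F{\left(O,d \right)} = - \frac{\left(-5\right)^{2}}{4} = \left(- \frac{1}{4}\right) 25 = - \frac{25}{4}$)
$\left(F{\left(183,115 \right)} - \frac{29674}{-21730}\right) + 12626 = \left(- \frac{25}{4} - \frac{29674}{-21730}\right) + 12626 = \left(- \frac{25}{4} - - \frac{14837}{10865}\right) + 12626 = \left(- \frac{25}{4} + \frac{14837}{10865}\right) + 12626 = - \frac{212277}{43460} + 12626 = \frac{548513683}{43460}$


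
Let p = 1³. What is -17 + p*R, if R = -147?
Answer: -164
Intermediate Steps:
p = 1
-17 + p*R = -17 + 1*(-147) = -17 - 147 = -164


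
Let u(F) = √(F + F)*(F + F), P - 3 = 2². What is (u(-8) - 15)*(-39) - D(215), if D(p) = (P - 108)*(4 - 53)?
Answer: -4364 + 2496*I ≈ -4364.0 + 2496.0*I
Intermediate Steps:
P = 7 (P = 3 + 2² = 3 + 4 = 7)
D(p) = 4949 (D(p) = (7 - 108)*(4 - 53) = -101*(-49) = 4949)
u(F) = 2*√2*F^(3/2) (u(F) = √(2*F)*(2*F) = (√2*√F)*(2*F) = 2*√2*F^(3/2))
(u(-8) - 15)*(-39) - D(215) = (2*√2*(-8)^(3/2) - 15)*(-39) - 1*4949 = (2*√2*(-16*I*√2) - 15)*(-39) - 4949 = (-64*I - 15)*(-39) - 4949 = (-15 - 64*I)*(-39) - 4949 = (585 + 2496*I) - 4949 = -4364 + 2496*I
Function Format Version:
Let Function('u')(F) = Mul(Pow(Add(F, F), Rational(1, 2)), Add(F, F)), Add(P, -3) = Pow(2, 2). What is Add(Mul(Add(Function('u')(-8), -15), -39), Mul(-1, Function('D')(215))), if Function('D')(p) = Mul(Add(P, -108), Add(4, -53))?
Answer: Add(-4364, Mul(2496, I)) ≈ Add(-4364.0, Mul(2496.0, I))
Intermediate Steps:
P = 7 (P = Add(3, Pow(2, 2)) = Add(3, 4) = 7)
Function('D')(p) = 4949 (Function('D')(p) = Mul(Add(7, -108), Add(4, -53)) = Mul(-101, -49) = 4949)
Function('u')(F) = Mul(2, Pow(2, Rational(1, 2)), Pow(F, Rational(3, 2))) (Function('u')(F) = Mul(Pow(Mul(2, F), Rational(1, 2)), Mul(2, F)) = Mul(Mul(Pow(2, Rational(1, 2)), Pow(F, Rational(1, 2))), Mul(2, F)) = Mul(2, Pow(2, Rational(1, 2)), Pow(F, Rational(3, 2))))
Add(Mul(Add(Function('u')(-8), -15), -39), Mul(-1, Function('D')(215))) = Add(Mul(Add(Mul(2, Pow(2, Rational(1, 2)), Pow(-8, Rational(3, 2))), -15), -39), Mul(-1, 4949)) = Add(Mul(Add(Mul(2, Pow(2, Rational(1, 2)), Mul(-16, I, Pow(2, Rational(1, 2)))), -15), -39), -4949) = Add(Mul(Add(Mul(-64, I), -15), -39), -4949) = Add(Mul(Add(-15, Mul(-64, I)), -39), -4949) = Add(Add(585, Mul(2496, I)), -4949) = Add(-4364, Mul(2496, I))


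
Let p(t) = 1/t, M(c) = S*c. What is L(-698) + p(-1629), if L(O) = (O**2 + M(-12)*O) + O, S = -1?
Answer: 778873769/1629 ≈ 4.7813e+5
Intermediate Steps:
M(c) = -c
L(O) = O**2 + 13*O (L(O) = (O**2 + (-1*(-12))*O) + O = (O**2 + 12*O) + O = O**2 + 13*O)
L(-698) + p(-1629) = -698*(13 - 698) + 1/(-1629) = -698*(-685) - 1/1629 = 478130 - 1/1629 = 778873769/1629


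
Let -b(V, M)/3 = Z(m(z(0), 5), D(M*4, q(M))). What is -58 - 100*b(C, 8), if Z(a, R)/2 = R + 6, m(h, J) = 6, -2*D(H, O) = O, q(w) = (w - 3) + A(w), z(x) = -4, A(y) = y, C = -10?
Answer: -358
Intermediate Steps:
q(w) = -3 + 2*w (q(w) = (w - 3) + w = (-3 + w) + w = -3 + 2*w)
D(H, O) = -O/2
Z(a, R) = 12 + 2*R (Z(a, R) = 2*(R + 6) = 2*(6 + R) = 12 + 2*R)
b(V, M) = -45 + 6*M (b(V, M) = -3*(12 + 2*(-(-3 + 2*M)/2)) = -3*(12 + 2*(3/2 - M)) = -3*(12 + (3 - 2*M)) = -3*(15 - 2*M) = -45 + 6*M)
-58 - 100*b(C, 8) = -58 - 100*(-45 + 6*8) = -58 - 100*(-45 + 48) = -58 - 100*3 = -58 - 300 = -358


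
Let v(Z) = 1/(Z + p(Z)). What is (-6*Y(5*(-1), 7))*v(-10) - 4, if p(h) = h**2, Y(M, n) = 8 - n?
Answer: -61/15 ≈ -4.0667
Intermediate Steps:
v(Z) = 1/(Z + Z**2)
(-6*Y(5*(-1), 7))*v(-10) - 4 = (-6*(8 - 1*7))*(1/((-10)*(1 - 10))) - 4 = (-6*(8 - 7))*(-1/10/(-9)) - 4 = (-6*1)*(-1/10*(-1/9)) - 4 = -6*1/90 - 4 = -1/15 - 4 = -61/15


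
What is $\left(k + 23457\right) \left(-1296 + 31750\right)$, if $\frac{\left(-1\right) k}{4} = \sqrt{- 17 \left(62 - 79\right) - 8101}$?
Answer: $714359478 - 730896 i \sqrt{217} \approx 7.1436 \cdot 10^{8} - 1.0767 \cdot 10^{7} i$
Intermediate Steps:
$k = - 24 i \sqrt{217}$ ($k = - 4 \sqrt{- 17 \left(62 - 79\right) - 8101} = - 4 \sqrt{\left(-17\right) \left(-17\right) - 8101} = - 4 \sqrt{289 - 8101} = - 4 \sqrt{-7812} = - 4 \cdot 6 i \sqrt{217} = - 24 i \sqrt{217} \approx - 353.54 i$)
$\left(k + 23457\right) \left(-1296 + 31750\right) = \left(- 24 i \sqrt{217} + 23457\right) \left(-1296 + 31750\right) = \left(23457 - 24 i \sqrt{217}\right) 30454 = 714359478 - 730896 i \sqrt{217}$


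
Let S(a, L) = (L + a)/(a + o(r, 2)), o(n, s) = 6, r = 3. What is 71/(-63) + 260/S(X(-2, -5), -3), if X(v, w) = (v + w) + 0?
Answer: 1567/63 ≈ 24.873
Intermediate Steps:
X(v, w) = v + w
S(a, L) = (L + a)/(6 + a) (S(a, L) = (L + a)/(a + 6) = (L + a)/(6 + a))
71/(-63) + 260/S(X(-2, -5), -3) = 71/(-63) + 260/(((-3 + (-2 - 5))/(6 + (-2 - 5)))) = 71*(-1/63) + 260/(((-3 - 7)/(6 - 7))) = -71/63 + 260/((-10/(-1))) = -71/63 + 260/((-1*(-10))) = -71/63 + 260/10 = -71/63 + 260*(⅒) = -71/63 + 26 = 1567/63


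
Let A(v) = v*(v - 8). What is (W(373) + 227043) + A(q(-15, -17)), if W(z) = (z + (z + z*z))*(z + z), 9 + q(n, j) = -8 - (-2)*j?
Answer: 104576802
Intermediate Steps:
q(n, j) = -17 + 2*j (q(n, j) = -9 + (-8 - (-2)*j) = -9 + (-8 + 2*j) = -17 + 2*j)
A(v) = v*(-8 + v)
W(z) = 2*z*(z² + 2*z) (W(z) = (z + (z + z²))*(2*z) = (z² + 2*z)*(2*z) = 2*z*(z² + 2*z))
(W(373) + 227043) + A(q(-15, -17)) = (2*373²*(2 + 373) + 227043) + (-17 + 2*(-17))*(-8 + (-17 + 2*(-17))) = (2*139129*375 + 227043) + (-17 - 34)*(-8 + (-17 - 34)) = (104346750 + 227043) - 51*(-8 - 51) = 104573793 - 51*(-59) = 104573793 + 3009 = 104576802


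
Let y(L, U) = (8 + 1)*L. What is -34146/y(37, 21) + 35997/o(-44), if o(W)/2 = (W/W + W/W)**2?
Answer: 1301537/296 ≈ 4397.1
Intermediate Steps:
y(L, U) = 9*L
o(W) = 8 (o(W) = 2*(W/W + W/W)**2 = 2*(1 + 1)**2 = 2*2**2 = 2*4 = 8)
-34146/y(37, 21) + 35997/o(-44) = -34146/(9*37) + 35997/8 = -34146/333 + 35997*(1/8) = -34146*1/333 + 35997/8 = -3794/37 + 35997/8 = 1301537/296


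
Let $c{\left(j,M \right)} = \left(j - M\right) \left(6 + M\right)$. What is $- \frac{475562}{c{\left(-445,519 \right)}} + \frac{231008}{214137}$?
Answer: $\frac{744042751}{368621550} \approx 2.0184$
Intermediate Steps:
$c{\left(j,M \right)} = \left(6 + M\right) \left(j - M\right)$
$- \frac{475562}{c{\left(-445,519 \right)}} + \frac{231008}{214137} = - \frac{475562}{- 519^{2} - 3114 + 6 \left(-445\right) + 519 \left(-445\right)} + \frac{231008}{214137} = - \frac{475562}{\left(-1\right) 269361 - 3114 - 2670 - 230955} + 231008 \cdot \frac{1}{214137} = - \frac{475562}{-269361 - 3114 - 2670 - 230955} + \frac{231008}{214137} = - \frac{475562}{-506100} + \frac{231008}{214137} = \left(-475562\right) \left(- \frac{1}{506100}\right) + \frac{231008}{214137} = \frac{237781}{253050} + \frac{231008}{214137} = \frac{744042751}{368621550}$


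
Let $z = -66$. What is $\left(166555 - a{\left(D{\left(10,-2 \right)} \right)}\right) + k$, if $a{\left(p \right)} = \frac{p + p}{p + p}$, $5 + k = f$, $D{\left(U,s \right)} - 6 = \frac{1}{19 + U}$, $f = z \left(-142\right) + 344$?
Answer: $176265$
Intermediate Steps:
$f = 9716$ ($f = \left(-66\right) \left(-142\right) + 344 = 9372 + 344 = 9716$)
$D{\left(U,s \right)} = 6 + \frac{1}{19 + U}$
$k = 9711$ ($k = -5 + 9716 = 9711$)
$a{\left(p \right)} = 1$ ($a{\left(p \right)} = \frac{2 p}{2 p} = 2 p \frac{1}{2 p} = 1$)
$\left(166555 - a{\left(D{\left(10,-2 \right)} \right)}\right) + k = \left(166555 - 1\right) + 9711 = 166554 + 9711 = 176265$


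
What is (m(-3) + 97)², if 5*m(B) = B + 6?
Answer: 238144/25 ≈ 9525.8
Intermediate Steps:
m(B) = 6/5 + B/5 (m(B) = (B + 6)/5 = (6 + B)/5 = 6/5 + B/5)
(m(-3) + 97)² = ((6/5 + (⅕)*(-3)) + 97)² = ((6/5 - ⅗) + 97)² = (⅗ + 97)² = (488/5)² = 238144/25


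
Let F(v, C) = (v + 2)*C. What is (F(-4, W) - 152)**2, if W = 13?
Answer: 31684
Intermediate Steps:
F(v, C) = C*(2 + v) (F(v, C) = (2 + v)*C = C*(2 + v))
(F(-4, W) - 152)**2 = (13*(2 - 4) - 152)**2 = (13*(-2) - 152)**2 = (-26 - 152)**2 = (-178)**2 = 31684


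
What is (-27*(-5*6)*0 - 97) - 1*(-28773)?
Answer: 28676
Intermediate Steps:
(-27*(-5*6)*0 - 97) - 1*(-28773) = (-(-810)*0 - 97) + 28773 = (-27*0 - 97) + 28773 = (0 - 97) + 28773 = -97 + 28773 = 28676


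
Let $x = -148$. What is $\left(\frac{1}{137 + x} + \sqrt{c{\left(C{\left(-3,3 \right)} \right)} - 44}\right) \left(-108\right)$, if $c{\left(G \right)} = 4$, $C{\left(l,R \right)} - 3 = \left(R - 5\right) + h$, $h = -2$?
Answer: $\frac{108}{11} - 216 i \sqrt{10} \approx 9.8182 - 683.05 i$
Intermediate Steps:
$C{\left(l,R \right)} = -4 + R$ ($C{\left(l,R \right)} = 3 + \left(\left(R - 5\right) - 2\right) = 3 + \left(\left(-5 + R\right) - 2\right) = 3 + \left(-7 + R\right) = -4 + R$)
$\left(\frac{1}{137 + x} + \sqrt{c{\left(C{\left(-3,3 \right)} \right)} - 44}\right) \left(-108\right) = \left(\frac{1}{137 - 148} + \sqrt{4 - 44}\right) \left(-108\right) = \left(\frac{1}{-11} + \sqrt{-40}\right) \left(-108\right) = \left(- \frac{1}{11} + 2 i \sqrt{10}\right) \left(-108\right) = \frac{108}{11} - 216 i \sqrt{10}$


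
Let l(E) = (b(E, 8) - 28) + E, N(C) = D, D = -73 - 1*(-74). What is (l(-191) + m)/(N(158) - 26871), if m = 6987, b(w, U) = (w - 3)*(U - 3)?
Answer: -2899/13435 ≈ -0.21578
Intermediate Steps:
b(w, U) = (-3 + U)*(-3 + w) (b(w, U) = (-3 + w)*(-3 + U) = (-3 + U)*(-3 + w))
D = 1 (D = -73 + 74 = 1)
N(C) = 1
l(E) = -43 + 6*E (l(E) = ((9 - 3*8 - 3*E + 8*E) - 28) + E = ((9 - 24 - 3*E + 8*E) - 28) + E = ((-15 + 5*E) - 28) + E = (-43 + 5*E) + E = -43 + 6*E)
(l(-191) + m)/(N(158) - 26871) = ((-43 + 6*(-191)) + 6987)/(1 - 26871) = ((-43 - 1146) + 6987)/(-26870) = (-1189 + 6987)*(-1/26870) = 5798*(-1/26870) = -2899/13435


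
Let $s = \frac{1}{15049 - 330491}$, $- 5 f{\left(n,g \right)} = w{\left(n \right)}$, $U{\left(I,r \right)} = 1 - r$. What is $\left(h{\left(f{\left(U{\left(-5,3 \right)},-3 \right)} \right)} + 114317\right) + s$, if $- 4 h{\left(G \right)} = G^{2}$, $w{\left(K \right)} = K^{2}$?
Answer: $\frac{901508316057}{7886050} \approx 1.1432 \cdot 10^{5}$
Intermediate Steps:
$f{\left(n,g \right)} = - \frac{n^{2}}{5}$
$h{\left(G \right)} = - \frac{G^{2}}{4}$
$s = - \frac{1}{315442}$ ($s = \frac{1}{-315442} = - \frac{1}{315442} \approx -3.1702 \cdot 10^{-6}$)
$\left(h{\left(f{\left(U{\left(-5,3 \right)},-3 \right)} \right)} + 114317\right) + s = \left(- \frac{\left(- \frac{\left(1 - 3\right)^{2}}{5}\right)^{2}}{4} + 114317\right) - \frac{1}{315442} = \left(- \frac{\left(- \frac{\left(-2\right)^{2}}{5}\right)^{2}}{4} + 114317\right) - \frac{1}{315442} = \left(- \frac{\left(\left(- \frac{1}{5}\right) 4\right)^{2}}{4} + 114317\right) - \frac{1}{315442} = \left(- \frac{\left(- \frac{4}{5}\right)^{2}}{4} + 114317\right) - \frac{1}{315442} = \left(\left(- \frac{1}{4}\right) \frac{16}{25} + 114317\right) - \frac{1}{315442} = \left(- \frac{4}{25} + 114317\right) - \frac{1}{315442} = \frac{2857921}{25} - \frac{1}{315442} = \frac{901508316057}{7886050}$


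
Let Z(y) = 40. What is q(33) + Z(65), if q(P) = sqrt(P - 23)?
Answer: 40 + sqrt(10) ≈ 43.162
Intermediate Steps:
q(P) = sqrt(-23 + P)
q(33) + Z(65) = sqrt(-23 + 33) + 40 = sqrt(10) + 40 = 40 + sqrt(10)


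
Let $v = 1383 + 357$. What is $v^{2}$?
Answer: $3027600$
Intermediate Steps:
$v = 1740$
$v^{2} = 1740^{2} = 3027600$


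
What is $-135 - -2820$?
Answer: $2685$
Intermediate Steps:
$-135 - -2820 = -135 + 2820 = 2685$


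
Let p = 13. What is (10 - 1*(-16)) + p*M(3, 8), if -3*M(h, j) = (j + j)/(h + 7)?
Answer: 286/15 ≈ 19.067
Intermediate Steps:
M(h, j) = -2*j/(3*(7 + h)) (M(h, j) = -(j + j)/(3*(h + 7)) = -2*j/(3*(7 + h)))
(10 - 1*(-16)) + p*M(3, 8) = (10 - 1*(-16)) + 13*(-2*8/(21 + 3*3)) = (10 + 16) + 13*(-2*8/(21 + 9)) = 26 + 13*(-2*8/30) = 26 + 13*(-2*8*1/30) = 26 + 13*(-8/15) = 26 - 104/15 = 286/15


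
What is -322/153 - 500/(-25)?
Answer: 2738/153 ≈ 17.895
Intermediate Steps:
-322/153 - 500/(-25) = -322*1/153 - 500*(-1/25) = -322/153 + 20 = 2738/153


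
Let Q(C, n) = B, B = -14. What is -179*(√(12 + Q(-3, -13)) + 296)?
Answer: -52984 - 179*I*√2 ≈ -52984.0 - 253.14*I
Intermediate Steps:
Q(C, n) = -14
-179*(√(12 + Q(-3, -13)) + 296) = -179*(√(12 - 14) + 296) = -179*(√(-2) + 296) = -179*(I*√2 + 296) = -179*(296 + I*√2) = -52984 - 179*I*√2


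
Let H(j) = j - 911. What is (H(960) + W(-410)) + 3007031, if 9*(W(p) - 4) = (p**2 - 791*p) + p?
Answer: 9185252/3 ≈ 3.0618e+6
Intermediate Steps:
H(j) = -911 + j
W(p) = 4 - 790*p/9 + p**2/9 (W(p) = 4 + ((p**2 - 791*p) + p)/9 = 4 + (p**2 - 790*p)/9 = 4 + (-790*p/9 + p**2/9) = 4 - 790*p/9 + p**2/9)
(H(960) + W(-410)) + 3007031 = ((-911 + 960) + (4 - 790/9*(-410) + (1/9)*(-410)**2)) + 3007031 = (49 + (4 + 323900/9 + (1/9)*168100)) + 3007031 = (49 + (4 + 323900/9 + 168100/9)) + 3007031 = (49 + 164012/3) + 3007031 = 164159/3 + 3007031 = 9185252/3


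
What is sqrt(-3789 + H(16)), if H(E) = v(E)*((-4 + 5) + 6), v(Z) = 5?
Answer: I*sqrt(3754) ≈ 61.27*I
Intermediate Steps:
H(E) = 35 (H(E) = 5*((-4 + 5) + 6) = 5*(1 + 6) = 5*7 = 35)
sqrt(-3789 + H(16)) = sqrt(-3789 + 35) = sqrt(-3754) = I*sqrt(3754)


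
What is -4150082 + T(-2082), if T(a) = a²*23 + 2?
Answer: 95548572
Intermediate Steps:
T(a) = 2 + 23*a² (T(a) = 23*a² + 2 = 2 + 23*a²)
-4150082 + T(-2082) = -4150082 + (2 + 23*(-2082)²) = -4150082 + (2 + 23*4334724) = -4150082 + (2 + 99698652) = -4150082 + 99698654 = 95548572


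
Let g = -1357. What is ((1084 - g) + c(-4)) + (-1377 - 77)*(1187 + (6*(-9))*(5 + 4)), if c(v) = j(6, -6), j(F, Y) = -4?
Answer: -1016817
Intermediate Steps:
c(v) = -4
((1084 - g) + c(-4)) + (-1377 - 77)*(1187 + (6*(-9))*(5 + 4)) = ((1084 - 1*(-1357)) - 4) + (-1377 - 77)*(1187 + (6*(-9))*(5 + 4)) = ((1084 + 1357) - 4) - 1454*(1187 - 54*9) = (2441 - 4) - 1454*(1187 - 486) = 2437 - 1454*701 = 2437 - 1019254 = -1016817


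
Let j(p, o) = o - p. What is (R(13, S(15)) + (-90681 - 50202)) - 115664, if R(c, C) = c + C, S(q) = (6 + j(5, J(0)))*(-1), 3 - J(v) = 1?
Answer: -256537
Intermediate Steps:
J(v) = 2 (J(v) = 3 - 1*1 = 3 - 1 = 2)
S(q) = -3 (S(q) = (6 + (2 - 1*5))*(-1) = (6 + (2 - 5))*(-1) = (6 - 3)*(-1) = 3*(-1) = -3)
R(c, C) = C + c
(R(13, S(15)) + (-90681 - 50202)) - 115664 = ((-3 + 13) + (-90681 - 50202)) - 115664 = (10 - 140883) - 115664 = -140873 - 115664 = -256537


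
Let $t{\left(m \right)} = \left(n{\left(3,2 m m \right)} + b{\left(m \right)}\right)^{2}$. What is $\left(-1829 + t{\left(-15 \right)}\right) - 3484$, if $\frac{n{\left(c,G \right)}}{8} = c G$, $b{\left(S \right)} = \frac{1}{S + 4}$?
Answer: $\frac{14112559528}{121} \approx 1.1663 \cdot 10^{8}$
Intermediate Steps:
$b{\left(S \right)} = \frac{1}{4 + S}$
$n{\left(c,G \right)} = 8 G c$ ($n{\left(c,G \right)} = 8 c G = 8 G c$)
$t{\left(m \right)} = \left(\frac{1}{4 + m} + 48 m^{2}\right)^{2}$ ($t{\left(m \right)} = \left(8 \cdot 2 m m 3 + \frac{1}{4 + m}\right)^{2} = \left(8 \cdot 2 m^{2} \cdot 3 + \frac{1}{4 + m}\right)^{2} = \left(48 m^{2} + \frac{1}{4 + m}\right)^{2} = \left(\frac{1}{4 + m} + 48 m^{2}\right)^{2}$)
$\left(-1829 + t{\left(-15 \right)}\right) - 3484 = \left(-1829 + \frac{\left(1 + 48 \left(-15\right)^{2} \left(4 - 15\right)\right)^{2}}{\left(4 - 15\right)^{2}}\right) - 3484 = \left(-1829 + \frac{\left(1 + 48 \cdot 225 \left(-11\right)\right)^{2}}{121}\right) - 3484 = \left(-1829 + \left(1 - 118800\right)^{2} \cdot \frac{1}{121}\right) - 3484 = \left(-1829 + \left(-118799\right)^{2} \cdot \frac{1}{121}\right) - 3484 = \left(-1829 + 14113202401 \cdot \frac{1}{121}\right) - 3484 = \left(-1829 + \frac{14113202401}{121}\right) - 3484 = \frac{14112981092}{121} - 3484 = \frac{14112559528}{121}$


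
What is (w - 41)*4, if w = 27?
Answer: -56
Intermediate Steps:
(w - 41)*4 = (27 - 41)*4 = -14*4 = -56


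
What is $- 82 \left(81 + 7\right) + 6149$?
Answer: $-1067$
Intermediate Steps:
$- 82 \left(81 + 7\right) + 6149 = \left(-82\right) 88 + 6149 = -7216 + 6149 = -1067$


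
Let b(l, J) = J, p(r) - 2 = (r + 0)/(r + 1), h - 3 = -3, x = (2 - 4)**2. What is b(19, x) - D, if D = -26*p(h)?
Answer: 56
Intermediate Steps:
x = 4 (x = (-2)**2 = 4)
h = 0 (h = 3 - 3 = 0)
p(r) = 2 + r/(1 + r) (p(r) = 2 + (r + 0)/(r + 1) = 2 + r/(1 + r))
D = -52 (D = -26*(2 + 3*0)/(1 + 0) = -26*(2 + 0)/1 = -26*2 = -52)
b(19, x) - D = 4 - 1*(-52) = 4 + 52 = 56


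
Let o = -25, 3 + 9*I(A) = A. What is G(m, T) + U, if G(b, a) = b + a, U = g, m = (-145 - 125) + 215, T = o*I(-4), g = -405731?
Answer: -3651899/9 ≈ -4.0577e+5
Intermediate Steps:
I(A) = -⅓ + A/9
T = 175/9 (T = -25*(-⅓ + (⅑)*(-4)) = -25*(-⅓ - 4/9) = -25*(-7/9) = 175/9 ≈ 19.444)
m = -55 (m = -270 + 215 = -55)
U = -405731
G(b, a) = a + b
G(m, T) + U = (175/9 - 55) - 405731 = -320/9 - 405731 = -3651899/9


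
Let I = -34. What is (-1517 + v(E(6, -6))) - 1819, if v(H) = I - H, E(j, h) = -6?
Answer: -3364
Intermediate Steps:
v(H) = -34 - H
(-1517 + v(E(6, -6))) - 1819 = (-1517 + (-34 - 1*(-6))) - 1819 = (-1517 + (-34 + 6)) - 1819 = (-1517 - 28) - 1819 = -1545 - 1819 = -3364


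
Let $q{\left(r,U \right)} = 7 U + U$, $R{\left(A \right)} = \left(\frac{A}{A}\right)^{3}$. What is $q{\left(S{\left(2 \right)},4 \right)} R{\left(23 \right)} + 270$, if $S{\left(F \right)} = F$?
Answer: $302$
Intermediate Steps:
$R{\left(A \right)} = 1$ ($R{\left(A \right)} = 1^{3} = 1$)
$q{\left(r,U \right)} = 8 U$
$q{\left(S{\left(2 \right)},4 \right)} R{\left(23 \right)} + 270 = 8 \cdot 4 \cdot 1 + 270 = 32 \cdot 1 + 270 = 32 + 270 = 302$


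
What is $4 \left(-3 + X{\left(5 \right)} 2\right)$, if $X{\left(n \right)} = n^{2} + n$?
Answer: $228$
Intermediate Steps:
$X{\left(n \right)} = n + n^{2}$
$4 \left(-3 + X{\left(5 \right)} 2\right) = 4 \left(-3 + 5 \left(1 + 5\right) 2\right) = 4 \left(-3 + 5 \cdot 6 \cdot 2\right) = 4 \left(-3 + 30 \cdot 2\right) = 4 \left(-3 + 60\right) = 4 \cdot 57 = 228$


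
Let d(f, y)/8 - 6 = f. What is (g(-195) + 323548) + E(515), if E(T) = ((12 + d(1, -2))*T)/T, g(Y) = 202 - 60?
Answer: 323758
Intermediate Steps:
d(f, y) = 48 + 8*f
g(Y) = 142
E(T) = 68 (E(T) = ((12 + (48 + 8*1))*T)/T = ((12 + (48 + 8))*T)/T = ((12 + 56)*T)/T = (68*T)/T = 68)
(g(-195) + 323548) + E(515) = (142 + 323548) + 68 = 323690 + 68 = 323758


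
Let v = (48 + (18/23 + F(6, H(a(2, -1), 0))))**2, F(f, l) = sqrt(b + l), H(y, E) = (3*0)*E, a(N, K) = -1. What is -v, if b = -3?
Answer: -1257297/529 - 2244*I*sqrt(3)/23 ≈ -2376.7 - 168.99*I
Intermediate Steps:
H(y, E) = 0 (H(y, E) = 0*E = 0)
F(f, l) = sqrt(-3 + l)
v = (1122/23 + I*sqrt(3))**2 (v = (48 + (18/23 + sqrt(-3 + 0)))**2 = (48 + (18*(1/23) + sqrt(-3)))**2 = (48 + (18/23 + I*sqrt(3)))**2 = (1122/23 + I*sqrt(3))**2 ≈ 2376.7 + 168.99*I)
-v = -(1257297/529 + 2244*I*sqrt(3)/23) = -1257297/529 - 2244*I*sqrt(3)/23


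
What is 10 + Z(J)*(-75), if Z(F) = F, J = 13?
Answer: -965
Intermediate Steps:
10 + Z(J)*(-75) = 10 + 13*(-75) = 10 - 975 = -965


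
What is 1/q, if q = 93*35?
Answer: 1/3255 ≈ 0.00030722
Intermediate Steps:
q = 3255
1/q = 1/3255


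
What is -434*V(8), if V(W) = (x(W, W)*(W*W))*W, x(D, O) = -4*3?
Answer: 2666496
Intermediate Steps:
x(D, O) = -12
V(W) = -12*W³ (V(W) = (-12*W*W)*W = (-12*W²)*W = -12*W³)
-434*V(8) = -(-5208)*8³ = -(-5208)*512 = -434*(-6144) = 2666496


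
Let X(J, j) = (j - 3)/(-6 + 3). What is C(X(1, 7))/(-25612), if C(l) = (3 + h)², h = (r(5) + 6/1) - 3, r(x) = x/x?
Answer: -49/25612 ≈ -0.0019132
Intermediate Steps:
X(J, j) = 1 - j/3 (X(J, j) = (-3 + j)/(-3) = (-3 + j)*(-⅓) = 1 - j/3)
r(x) = 1
h = 4 (h = (1 + 6/1) - 3 = (1 + 6*1) - 3 = (1 + 6) - 3 = 7 - 3 = 4)
C(l) = 49 (C(l) = (3 + 4)² = 7² = 49)
C(X(1, 7))/(-25612) = 49/(-25612) = 49*(-1/25612) = -49/25612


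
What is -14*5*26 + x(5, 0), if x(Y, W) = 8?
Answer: -1812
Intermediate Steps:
-14*5*26 + x(5, 0) = -14*5*26 + 8 = -70*26 + 8 = -1820 + 8 = -1812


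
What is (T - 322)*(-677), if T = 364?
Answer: -28434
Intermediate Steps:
(T - 322)*(-677) = (364 - 322)*(-677) = 42*(-677) = -28434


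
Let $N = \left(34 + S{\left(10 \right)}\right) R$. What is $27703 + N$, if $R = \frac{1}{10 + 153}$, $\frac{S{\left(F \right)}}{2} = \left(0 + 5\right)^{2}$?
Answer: $\frac{4515673}{163} \approx 27704.0$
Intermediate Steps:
$S{\left(F \right)} = 50$ ($S{\left(F \right)} = 2 \left(0 + 5\right)^{2} = 2 \cdot 5^{2} = 2 \cdot 25 = 50$)
$R = \frac{1}{163} \approx 0.006135$
$N = \frac{84}{163}$ ($N = \left(34 + 50\right) \frac{1}{163} = 84 \cdot \frac{1}{163} = \frac{84}{163} \approx 0.51534$)
$27703 + N = 27703 + \frac{84}{163} = \frac{4515673}{163}$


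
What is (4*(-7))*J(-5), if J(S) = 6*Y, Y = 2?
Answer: -336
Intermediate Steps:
J(S) = 12 (J(S) = 6*2 = 12)
(4*(-7))*J(-5) = (4*(-7))*12 = -28*12 = -336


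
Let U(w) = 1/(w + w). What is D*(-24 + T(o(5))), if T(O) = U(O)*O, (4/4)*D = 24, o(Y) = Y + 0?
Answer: -564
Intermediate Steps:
U(w) = 1/(2*w)
o(Y) = Y
D = 24
T(O) = ½ (T(O) = (1/(2*O))*O = ½)
D*(-24 + T(o(5))) = 24*(-24 + ½) = 24*(-47/2) = -564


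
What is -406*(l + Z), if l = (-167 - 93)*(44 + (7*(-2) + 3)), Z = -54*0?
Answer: 3483480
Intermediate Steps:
Z = 0
l = -8580 (l = -260*(44 + (-14 + 3)) = -260*(44 - 11) = -260*33 = -8580)
-406*(l + Z) = -406*(-8580 + 0) = -406*(-8580) = 3483480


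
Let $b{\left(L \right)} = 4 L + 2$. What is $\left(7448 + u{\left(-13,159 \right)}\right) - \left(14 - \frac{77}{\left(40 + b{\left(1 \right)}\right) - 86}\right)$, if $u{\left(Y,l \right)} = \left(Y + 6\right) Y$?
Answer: $\frac{300923}{40} \approx 7523.1$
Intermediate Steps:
$b{\left(L \right)} = 2 + 4 L$
$u{\left(Y,l \right)} = Y \left(6 + Y\right)$ ($u{\left(Y,l \right)} = \left(6 + Y\right) Y = Y \left(6 + Y\right)$)
$\left(7448 + u{\left(-13,159 \right)}\right) - \left(14 - \frac{77}{\left(40 + b{\left(1 \right)}\right) - 86}\right) = \left(7448 - 13 \left(6 - 13\right)\right) - \left(14 - \frac{77}{\left(40 + \left(2 + 4 \cdot 1\right)\right) - 86}\right) = \left(7448 - -91\right) - \left(14 - \frac{77}{\left(40 + \left(2 + 4\right)\right) - 86}\right) = \left(7448 + 91\right) - \left(14 - \frac{77}{\left(40 + 6\right) - 86}\right) = 7539 - \left(14 - \frac{77}{46 - 86}\right) = 7539 - \left(14 - \frac{77}{-40}\right) = 7539 + \left(77 \left(- \frac{1}{40}\right) - 14\right) = 7539 - \frac{637}{40} = \frac{300923}{40}$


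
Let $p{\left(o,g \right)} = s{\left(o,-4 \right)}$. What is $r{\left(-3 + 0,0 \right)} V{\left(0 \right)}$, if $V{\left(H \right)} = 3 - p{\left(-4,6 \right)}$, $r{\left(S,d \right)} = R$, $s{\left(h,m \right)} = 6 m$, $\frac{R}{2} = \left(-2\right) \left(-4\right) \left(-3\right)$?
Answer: $-1296$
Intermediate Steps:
$R = -48$ ($R = 2 \left(-2\right) \left(-4\right) \left(-3\right) = 2 \cdot 8 \left(-3\right) = 2 \left(-24\right) = -48$)
$p{\left(o,g \right)} = -24$ ($p{\left(o,g \right)} = 6 \left(-4\right) = -24$)
$r{\left(S,d \right)} = -48$
$V{\left(H \right)} = 27$ ($V{\left(H \right)} = 3 - -24 = 3 + 24 = 27$)
$r{\left(-3 + 0,0 \right)} V{\left(0 \right)} = \left(-48\right) 27 = -1296$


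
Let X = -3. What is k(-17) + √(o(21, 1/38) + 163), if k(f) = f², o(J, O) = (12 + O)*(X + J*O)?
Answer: 289 + √192871/38 ≈ 300.56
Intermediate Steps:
o(J, O) = (-3 + J*O)*(12 + O) (o(J, O) = (12 + O)*(-3 + J*O) = (-3 + J*O)*(12 + O))
k(-17) + √(o(21, 1/38) + 163) = (-17)² + √((-36 - 3/38 + 21*(1/38)² + 12*21/38) + 163) = 289 + √((-36 - 3*1/38 + 21*(1/38)² + 12*21*(1/38)) + 163) = 289 + √((-36 - 3/38 + 21*(1/1444) + 126/19) + 163) = 289 + √((-36 - 3/38 + 21/1444 + 126/19) + 163) = 289 + √(-42501/1444 + 163) = 289 + √(192871/1444) = 289 + √192871/38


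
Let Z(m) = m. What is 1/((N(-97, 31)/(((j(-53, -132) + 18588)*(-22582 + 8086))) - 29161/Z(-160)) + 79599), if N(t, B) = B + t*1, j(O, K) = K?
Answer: 222948480/17787109813483 ≈ 1.2534e-5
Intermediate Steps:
N(t, B) = B + t
1/((N(-97, 31)/(((j(-53, -132) + 18588)*(-22582 + 8086))) - 29161/Z(-160)) + 79599) = 1/(((31 - 97)/(((-132 + 18588)*(-22582 + 8086))) - 29161/(-160)) + 79599) = 1/((-66/(18456*(-14496)) - 29161*(-1/160)) + 79599) = 1/((-66/(-267538176) + 29161/160) + 79599) = 1/((-66*(-1/267538176) + 29161/160) + 79599) = 1/((11/44589696 + 29161/160) + 79599) = 1/(40633753963/222948480 + 79599) = 1/(17787109813483/222948480) = 222948480/17787109813483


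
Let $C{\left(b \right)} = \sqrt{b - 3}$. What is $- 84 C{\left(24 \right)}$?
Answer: $- 84 \sqrt{21} \approx -384.94$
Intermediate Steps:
$C{\left(b \right)} = \sqrt{-3 + b}$
$- 84 C{\left(24 \right)} = - 84 \sqrt{-3 + 24} = - 84 \sqrt{21}$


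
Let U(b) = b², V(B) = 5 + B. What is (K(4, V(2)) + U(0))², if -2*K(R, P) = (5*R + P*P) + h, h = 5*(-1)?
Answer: 1024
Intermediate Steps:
h = -5
K(R, P) = 5/2 - 5*R/2 - P²/2 (K(R, P) = -((5*R + P*P) - 5)/2 = -((5*R + P²) - 5)/2 = -((P² + 5*R) - 5)/2 = -(-5 + P² + 5*R)/2 = 5/2 - 5*R/2 - P²/2)
(K(4, V(2)) + U(0))² = ((5/2 - 5/2*4 - (5 + 2)²/2) + 0²)² = ((5/2 - 10 - ½*7²) + 0)² = ((5/2 - 10 - ½*49) + 0)² = ((5/2 - 10 - 49/2) + 0)² = (-32 + 0)² = (-32)² = 1024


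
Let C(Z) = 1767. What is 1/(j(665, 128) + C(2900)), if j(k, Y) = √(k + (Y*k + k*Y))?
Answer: 93/155336 - √170905/2951384 ≈ 0.00045863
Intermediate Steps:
j(k, Y) = √(k + 2*Y*k) (j(k, Y) = √(k + (Y*k + Y*k)) = √(k + 2*Y*k))
1/(j(665, 128) + C(2900)) = 1/(√(665*(1 + 2*128)) + 1767) = 1/(√(665*(1 + 256)) + 1767) = 1/(√(665*257) + 1767) = 1/(√170905 + 1767) = 1/(1767 + √170905)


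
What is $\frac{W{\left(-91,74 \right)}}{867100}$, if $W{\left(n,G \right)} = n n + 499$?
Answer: $\frac{439}{43355} \approx 0.010126$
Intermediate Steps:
$W{\left(n,G \right)} = 499 + n^{2}$ ($W{\left(n,G \right)} = n^{2} + 499 = 499 + n^{2}$)
$\frac{W{\left(-91,74 \right)}}{867100} = \frac{499 + \left(-91\right)^{2}}{867100} = \left(499 + 8281\right) \frac{1}{867100} = 8780 \cdot \frac{1}{867100} = \frac{439}{43355}$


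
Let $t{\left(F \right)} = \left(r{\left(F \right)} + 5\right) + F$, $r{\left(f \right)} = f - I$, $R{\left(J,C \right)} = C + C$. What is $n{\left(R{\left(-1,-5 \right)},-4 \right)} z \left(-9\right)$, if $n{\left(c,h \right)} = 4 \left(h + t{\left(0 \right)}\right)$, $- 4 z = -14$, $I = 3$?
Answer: $252$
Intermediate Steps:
$R{\left(J,C \right)} = 2 C$
$r{\left(f \right)} = -3 + f$ ($r{\left(f \right)} = f - 3 = -3 + f$)
$z = \frac{7}{2}$ ($z = \left(- \frac{1}{4}\right) \left(-14\right) = \frac{7}{2} \approx 3.5$)
$t{\left(F \right)} = 2 + 2 F$ ($t{\left(F \right)} = \left(\left(-3 + F\right) + 5\right) + F = \left(2 + F\right) + F = 2 + 2 F$)
$n{\left(c,h \right)} = 8 + 4 h$ ($n{\left(c,h \right)} = 4 \left(h + \left(2 + 2 \cdot 0\right)\right) = 4 \left(h + \left(2 + 0\right)\right) = 4 \left(h + 2\right) = 4 \left(2 + h\right) = 8 + 4 h$)
$n{\left(R{\left(-1,-5 \right)},-4 \right)} z \left(-9\right) = \left(8 + 4 \left(-4\right)\right) \frac{7}{2} \left(-9\right) = \left(8 - 16\right) \frac{7}{2} \left(-9\right) = \left(-8\right) \frac{7}{2} \left(-9\right) = \left(-28\right) \left(-9\right) = 252$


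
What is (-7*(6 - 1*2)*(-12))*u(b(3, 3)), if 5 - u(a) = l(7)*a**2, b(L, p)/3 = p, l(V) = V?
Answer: -188832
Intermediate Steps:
b(L, p) = 3*p
u(a) = 5 - 7*a**2
(-7*(6 - 1*2)*(-12))*u(b(3, 3)) = (-7*(6 - 1*2)*(-12))*(5 - 7*(3*3)**2) = (-7*(6 - 2)*(-12))*(5 - 7*9**2) = (-7*4*(-12))*(5 - 7*81) = (-28*(-12))*(5 - 567) = 336*(-562) = -188832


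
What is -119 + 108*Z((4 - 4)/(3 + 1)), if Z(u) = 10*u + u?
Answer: -119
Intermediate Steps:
Z(u) = 11*u
-119 + 108*Z((4 - 4)/(3 + 1)) = -119 + 108*(11*((4 - 4)/(3 + 1))) = -119 + 108*(11*(0/4)) = -119 + 108*(11*(0*(¼))) = -119 + 108*(11*0) = -119 + 108*0 = -119 + 0 = -119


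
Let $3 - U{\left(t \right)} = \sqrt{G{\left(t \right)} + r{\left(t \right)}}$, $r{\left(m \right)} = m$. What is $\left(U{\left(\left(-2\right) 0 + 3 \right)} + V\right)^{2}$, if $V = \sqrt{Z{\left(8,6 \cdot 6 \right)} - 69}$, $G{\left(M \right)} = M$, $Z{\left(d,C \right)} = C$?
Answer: $\left(3 - \sqrt{6} + i \sqrt{33}\right)^{2} \approx -32.697 + 6.3249 i$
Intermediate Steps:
$V = i \sqrt{33}$ ($V = \sqrt{6 \cdot 6 - 69} = \sqrt{36 - 69} = \sqrt{-33} = i \sqrt{33} \approx 5.7446 i$)
$U{\left(t \right)} = 3 - \sqrt{2} \sqrt{t}$ ($U{\left(t \right)} = 3 - \sqrt{t + t} = 3 - \sqrt{2 t} = 3 - \sqrt{2} \sqrt{t}$)
$\left(U{\left(\left(-2\right) 0 + 3 \right)} + V\right)^{2} = \left(\left(3 - \sqrt{2} \sqrt{\left(-2\right) 0 + 3}\right) + i \sqrt{33}\right)^{2} = \left(\left(3 - \sqrt{2} \sqrt{0 + 3}\right) + i \sqrt{33}\right)^{2} = \left(\left(3 - \sqrt{2} \sqrt{3}\right) + i \sqrt{33}\right)^{2} = \left(\left(3 - \sqrt{6}\right) + i \sqrt{33}\right)^{2} = \left(3 - \sqrt{6} + i \sqrt{33}\right)^{2}$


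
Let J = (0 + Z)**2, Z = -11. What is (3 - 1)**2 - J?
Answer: -117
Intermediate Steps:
J = 121 (J = (0 - 11)**2 = (-11)**2 = 121)
(3 - 1)**2 - J = (3 - 1)**2 - 1*121 = 2**2 - 121 = 4 - 121 = -117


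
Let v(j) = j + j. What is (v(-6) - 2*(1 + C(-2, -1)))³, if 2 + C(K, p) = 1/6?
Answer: -29791/27 ≈ -1103.4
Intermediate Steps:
v(j) = 2*j
C(K, p) = -11/6 (C(K, p) = -2 + 1/6 = -2 + ⅙ = -11/6)
(v(-6) - 2*(1 + C(-2, -1)))³ = (2*(-6) - 2*(1 - 11/6))³ = (-12 - 2*(-5)/6)³ = (-12 - 1*(-5/3))³ = (-12 + 5/3)³ = (-31/3)³ = -29791/27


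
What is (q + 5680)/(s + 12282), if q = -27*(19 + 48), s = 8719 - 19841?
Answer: 3871/1160 ≈ 3.3371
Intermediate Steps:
s = -11122
q = -1809 (q = -27*67 = -1809)
(q + 5680)/(s + 12282) = (-1809 + 5680)/(-11122 + 12282) = 3871/1160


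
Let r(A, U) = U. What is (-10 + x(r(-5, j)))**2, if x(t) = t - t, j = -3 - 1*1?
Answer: 100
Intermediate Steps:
j = -4 (j = -3 - 1 = -4)
x(t) = 0
(-10 + x(r(-5, j)))**2 = (-10 + 0)**2 = (-10)**2 = 100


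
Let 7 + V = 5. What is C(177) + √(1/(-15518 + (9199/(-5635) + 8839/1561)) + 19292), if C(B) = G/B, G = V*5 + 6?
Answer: -4/177 + √1832992662110483280880767/9747466186 ≈ 138.87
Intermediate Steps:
V = -2 (V = -7 + 5 = -2)
G = -4 (G = -2*5 + 6 = -10 + 6 = -4)
C(B) = -4/B
C(177) + √(1/(-15518 + (9199/(-5635) + 8839/1561)) + 19292) = -4/177 + √(1/(-15518 + (9199/(-5635) + 8839/1561)) + 19292) = -4*1/177 + √(1/(-15518 + (9199*(-1/5635) + 8839*(1/1561))) + 19292) = -4/177 + √(1/(-15518 + (-9199/5635 + 8839/1561)) + 19292) = -4/177 + √(1/(-15518 + 5064018/1256605) + 19292) = -4/177 + √(1/(-19494932372/1256605) + 19292) = -4/177 + √(-1256605/19494932372 + 19292) = -4/177 + √(376096234064019/19494932372) = -4/177 + √1832992662110483280880767/9747466186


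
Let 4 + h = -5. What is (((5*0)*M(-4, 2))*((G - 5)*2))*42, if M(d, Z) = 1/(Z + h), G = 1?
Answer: 0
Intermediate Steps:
h = -9 (h = -4 - 5 = -9)
M(d, Z) = 1/(-9 + Z) (M(d, Z) = 1/(Z - 9) = 1/(-9 + Z))
(((5*0)*M(-4, 2))*((G - 5)*2))*42 = (((5*0)/(-9 + 2))*((1 - 5)*2))*42 = ((0/(-7))*(-4*2))*42 = ((0*(-⅐))*(-8))*42 = (0*(-8))*42 = 0*42 = 0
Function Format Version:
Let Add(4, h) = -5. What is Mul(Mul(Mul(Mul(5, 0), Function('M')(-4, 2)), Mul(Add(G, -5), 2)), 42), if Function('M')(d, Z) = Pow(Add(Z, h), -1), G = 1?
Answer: 0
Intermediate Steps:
h = -9 (h = Add(-4, -5) = -9)
Function('M')(d, Z) = Pow(Add(-9, Z), -1) (Function('M')(d, Z) = Pow(Add(Z, -9), -1) = Pow(Add(-9, Z), -1))
Mul(Mul(Mul(Mul(5, 0), Function('M')(-4, 2)), Mul(Add(G, -5), 2)), 42) = Mul(Mul(Mul(Mul(5, 0), Pow(Add(-9, 2), -1)), Mul(Add(1, -5), 2)), 42) = Mul(Mul(Mul(0, Pow(-7, -1)), Mul(-4, 2)), 42) = Mul(Mul(Mul(0, Rational(-1, 7)), -8), 42) = Mul(Mul(0, -8), 42) = Mul(0, 42) = 0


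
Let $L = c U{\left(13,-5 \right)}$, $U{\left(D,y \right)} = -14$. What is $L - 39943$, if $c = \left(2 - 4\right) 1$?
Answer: $-39915$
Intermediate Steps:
$c = -2$ ($c = \left(-2\right) 1 = -2$)
$L = 28$ ($L = \left(-2\right) \left(-14\right) = 28$)
$L - 39943 = 28 - 39943 = -39915$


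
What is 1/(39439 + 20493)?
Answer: 1/59932 ≈ 1.6686e-5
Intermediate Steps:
1/(39439 + 20493) = 1/59932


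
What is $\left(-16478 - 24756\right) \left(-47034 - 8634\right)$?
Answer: $2295414312$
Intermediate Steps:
$\left(-16478 - 24756\right) \left(-47034 - 8634\right) = \left(-41234\right) \left(-55668\right) = 2295414312$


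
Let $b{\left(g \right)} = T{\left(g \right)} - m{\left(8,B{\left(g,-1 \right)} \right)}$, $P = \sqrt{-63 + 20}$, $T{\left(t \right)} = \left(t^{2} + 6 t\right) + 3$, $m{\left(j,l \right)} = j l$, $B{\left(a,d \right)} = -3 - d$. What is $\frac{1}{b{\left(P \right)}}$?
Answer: $- \frac{2}{177} - \frac{i \sqrt{43}}{354} \approx -0.011299 - 0.018524 i$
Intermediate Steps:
$T{\left(t \right)} = 3 + t^{2} + 6 t$
$P = i \sqrt{43}$ ($P = \sqrt{-43} = i \sqrt{43} \approx 6.5574 i$)
$b{\left(g \right)} = 19 + g^{2} + 6 g$ ($b{\left(g \right)} = \left(3 + g^{2} + 6 g\right) - 8 \left(-3 - -1\right) = \left(3 + g^{2} + 6 g\right) - 8 \left(-3 + 1\right) = \left(3 + g^{2} + 6 g\right) - 8 \left(-2\right) = \left(3 + g^{2} + 6 g\right) - -16 = \left(3 + g^{2} + 6 g\right) + 16 = 19 + g^{2} + 6 g$)
$\frac{1}{b{\left(P \right)}} = \frac{1}{19 + \left(i \sqrt{43}\right)^{2} + 6 i \sqrt{43}} = \frac{1}{19 - 43 + 6 i \sqrt{43}} = \frac{1}{-24 + 6 i \sqrt{43}}$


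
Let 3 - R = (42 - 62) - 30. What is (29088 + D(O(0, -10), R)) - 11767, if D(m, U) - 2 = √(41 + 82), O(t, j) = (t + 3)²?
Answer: 17323 + √123 ≈ 17334.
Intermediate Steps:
O(t, j) = (3 + t)²
R = 53 (R = 3 - ((42 - 62) - 30) = 3 - (-20 - 30) = 3 - 1*(-50) = 3 + 50 = 53)
D(m, U) = 2 + √123 (D(m, U) = 2 + √(41 + 82) = 2 + √123)
(29088 + D(O(0, -10), R)) - 11767 = (29088 + (2 + √123)) - 11767 = (29090 + √123) - 11767 = 17323 + √123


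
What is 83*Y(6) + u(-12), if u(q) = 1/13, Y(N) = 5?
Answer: 5396/13 ≈ 415.08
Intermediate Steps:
u(q) = 1/13
83*Y(6) + u(-12) = 83*5 + 1/13 = 415 + 1/13 = 5396/13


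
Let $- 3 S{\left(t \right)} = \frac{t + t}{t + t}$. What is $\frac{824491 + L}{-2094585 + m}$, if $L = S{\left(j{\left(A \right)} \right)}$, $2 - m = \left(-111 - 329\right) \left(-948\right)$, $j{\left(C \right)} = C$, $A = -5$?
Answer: $- \frac{2473472}{7535109} \approx -0.32826$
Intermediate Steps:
$m = -417118$ ($m = 2 - \left(-111 - 329\right) \left(-948\right) = 2 - \left(-440\right) \left(-948\right) = 2 - 417120 = -417118$)
$S{\left(t \right)} = - \frac{1}{3}$ ($S{\left(t \right)} = - \frac{\left(t + t\right) \frac{1}{t + t}}{3} = - \frac{2 t \frac{1}{2 t}}{3} = \left(- \frac{1}{3}\right) 1 = - \frac{1}{3}$)
$L = - \frac{1}{3} \approx -0.33333$
$\frac{824491 + L}{-2094585 + m} = \frac{824491 - \frac{1}{3}}{-2094585 - 417118} = \frac{2473472}{3 \left(-2511703\right)} = \frac{2473472}{3} \left(- \frac{1}{2511703}\right) = - \frac{2473472}{7535109}$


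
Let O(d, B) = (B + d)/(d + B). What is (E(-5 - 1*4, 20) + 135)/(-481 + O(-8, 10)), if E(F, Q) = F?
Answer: -21/80 ≈ -0.26250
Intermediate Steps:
O(d, B) = 1 (O(d, B) = (B + d)/(B + d) = 1)
(E(-5 - 1*4, 20) + 135)/(-481 + O(-8, 10)) = ((-5 - 1*4) + 135)/(-481 + 1) = ((-5 - 4) + 135)/(-480) = (-9 + 135)*(-1/480) = 126*(-1/480) = -21/80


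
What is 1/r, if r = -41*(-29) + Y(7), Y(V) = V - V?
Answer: 1/1189 ≈ 0.00084104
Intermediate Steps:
Y(V) = 0
r = 1189 (r = -41*(-29) + 0 = 1189 + 0 = 1189)
1/r = 1/1189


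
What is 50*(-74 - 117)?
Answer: -9550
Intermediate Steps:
50*(-74 - 117) = 50*(-191) = -9550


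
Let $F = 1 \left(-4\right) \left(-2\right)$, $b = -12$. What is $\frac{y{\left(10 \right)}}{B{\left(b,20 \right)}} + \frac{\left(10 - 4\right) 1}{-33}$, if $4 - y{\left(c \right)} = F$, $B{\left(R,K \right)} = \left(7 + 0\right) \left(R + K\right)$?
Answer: $- \frac{39}{154} \approx -0.25325$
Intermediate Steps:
$B{\left(R,K \right)} = 7 K + 7 R$ ($B{\left(R,K \right)} = 7 \left(K + R\right) = 7 K + 7 R$)
$F = 8$ ($F = \left(-4\right) \left(-2\right) = 8$)
$y{\left(c \right)} = -4$ ($y{\left(c \right)} = 4 - 8 = -4$)
$\frac{y{\left(10 \right)}}{B{\left(b,20 \right)}} + \frac{\left(10 - 4\right) 1}{-33} = - \frac{4}{7 \cdot 20 + 7 \left(-12\right)} + \frac{\left(10 - 4\right) 1}{-33} = - \frac{4}{140 - 84} + 6 \cdot 1 \left(- \frac{1}{33}\right) = - \frac{4}{56} + 6 \left(- \frac{1}{33}\right) = \left(-4\right) \frac{1}{56} - \frac{2}{11} = - \frac{1}{14} - \frac{2}{11} = - \frac{39}{154}$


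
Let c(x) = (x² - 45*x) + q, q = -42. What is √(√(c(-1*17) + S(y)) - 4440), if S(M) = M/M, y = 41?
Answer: √(-4440 + √1013) ≈ 66.394*I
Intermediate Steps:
S(M) = 1
c(x) = -42 + x² - 45*x (c(x) = (x² - 45*x) - 42 = -42 + x² - 45*x)
√(√(c(-1*17) + S(y)) - 4440) = √(√((-42 + (-1*17)² - (-45)*17) + 1) - 4440) = √(√((-42 + (-17)² - 45*(-17)) + 1) - 4440) = √(√((-42 + 289 + 765) + 1) - 4440) = √(√(1012 + 1) - 4440) = √(√1013 - 4440) = √(-4440 + √1013)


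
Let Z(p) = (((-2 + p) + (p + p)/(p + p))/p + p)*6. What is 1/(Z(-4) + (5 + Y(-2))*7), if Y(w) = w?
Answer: 2/9 ≈ 0.22222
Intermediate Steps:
Z(p) = 6*p + 6*(-1 + p)/p (Z(p) = (((-2 + p) + (2*p)/((2*p)))/p + p)*6 = (((-2 + p) + (2*p)*(1/(2*p)))/p + p)*6 = (((-2 + p) + 1)/p + p)*6 = ((-1 + p)/p + p)*6 = (p + (-1 + p)/p)*6 = 6*p + 6*(-1 + p)/p)
1/(Z(-4) + (5 + Y(-2))*7) = 1/((6 - 6/(-4) + 6*(-4)) + (5 - 2)*7) = 1/((6 - 6*(-¼) - 24) + 3*7) = 1/((6 + 3/2 - 24) + 21) = 1/(-33/2 + 21) = 1/(9/2) = 2/9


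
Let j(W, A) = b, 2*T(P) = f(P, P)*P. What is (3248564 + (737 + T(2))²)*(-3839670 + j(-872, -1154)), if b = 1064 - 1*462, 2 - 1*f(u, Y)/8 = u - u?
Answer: -14648244205964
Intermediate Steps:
f(u, Y) = 16 (f(u, Y) = 16 - 8*(u - u) = 16 - 8*0 = 16 + 0 = 16)
T(P) = 8*P (T(P) = (16*P)/2 = 8*P)
b = 602 (b = 1064 - 462 = 602)
j(W, A) = 602
(3248564 + (737 + T(2))²)*(-3839670 + j(-872, -1154)) = (3248564 + (737 + 8*2)²)*(-3839670 + 602) = (3248564 + (737 + 16)²)*(-3839068) = (3248564 + 753²)*(-3839068) = (3248564 + 567009)*(-3839068) = 3815573*(-3839068) = -14648244205964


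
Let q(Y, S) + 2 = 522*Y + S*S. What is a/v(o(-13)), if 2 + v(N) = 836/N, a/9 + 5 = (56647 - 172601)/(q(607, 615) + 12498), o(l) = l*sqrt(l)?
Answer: 72247160817/250369753150 + 8122461867*I*sqrt(13)/11380443325 ≈ 0.28856 + 2.5734*I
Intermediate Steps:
q(Y, S) = -2 + S**2 + 522*Y (q(Y, S) = -2 + (522*Y + S*S) = -2 + (522*Y + S**2) = -2 + (S**2 + 522*Y) = -2 + S**2 + 522*Y)
o(l) = l**(3/2)
a = -32884461/707575 (a = -45 + 9*((56647 - 172601)/((-2 + 615**2 + 522*607) + 12498)) = -45 + 9*(-115954/((-2 + 378225 + 316854) + 12498)) = -45 + 9*(-115954/(695077 + 12498)) = -45 + 9*(-115954/707575) = -45 - 1043586/707575 = -32884461/707575 ≈ -46.475)
v(N) = -2 + 836/N
a/v(o(-13)) = -32884461/(707575*(-2 + 836/((-13)**(3/2)))) = -32884461/(707575*(-2 + 836/((-13*I*sqrt(13))))) = -32884461/(707575*(-2 + 836*(I*sqrt(13)/169))) = -32884461/(707575*(-2 + 836*I*sqrt(13)/169))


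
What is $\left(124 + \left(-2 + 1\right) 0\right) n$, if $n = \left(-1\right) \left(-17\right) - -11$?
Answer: $3472$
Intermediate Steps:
$n = 28$ ($n = 17 + 11 = 28$)
$\left(124 + \left(-2 + 1\right) 0\right) n = \left(124 + \left(-2 + 1\right) 0\right) 28 = \left(124 - 0\right) 28 = \left(124 + 0\right) 28 = 124 \cdot 28 = 3472$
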